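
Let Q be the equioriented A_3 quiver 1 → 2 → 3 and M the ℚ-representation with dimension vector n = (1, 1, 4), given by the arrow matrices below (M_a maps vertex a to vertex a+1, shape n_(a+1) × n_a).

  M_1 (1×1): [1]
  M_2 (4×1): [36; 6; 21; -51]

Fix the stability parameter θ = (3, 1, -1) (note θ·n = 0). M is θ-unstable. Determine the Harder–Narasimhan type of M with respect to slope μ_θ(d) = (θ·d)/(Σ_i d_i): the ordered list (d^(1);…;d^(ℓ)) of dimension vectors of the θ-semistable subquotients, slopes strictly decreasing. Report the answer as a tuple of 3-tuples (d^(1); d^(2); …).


Interval decomposition of M: I[1,3], I[3,3]^3.
HN type (ℓ=2): μ^(1)=1; μ^(2)=-1

((1, 1, 1); (0, 0, 3))


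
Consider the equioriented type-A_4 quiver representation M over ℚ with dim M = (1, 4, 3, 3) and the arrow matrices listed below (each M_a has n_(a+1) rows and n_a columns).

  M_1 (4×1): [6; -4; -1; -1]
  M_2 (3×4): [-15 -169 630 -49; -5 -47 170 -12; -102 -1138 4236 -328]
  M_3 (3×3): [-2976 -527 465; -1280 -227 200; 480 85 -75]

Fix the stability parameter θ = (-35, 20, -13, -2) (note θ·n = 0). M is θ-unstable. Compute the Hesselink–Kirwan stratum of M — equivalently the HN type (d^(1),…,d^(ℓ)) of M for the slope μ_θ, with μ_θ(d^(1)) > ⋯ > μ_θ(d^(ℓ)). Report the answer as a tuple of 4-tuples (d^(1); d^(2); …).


Interval decomposition of M: I[1,3], I[2,2]^2, I[2,4], I[3,4], I[4,4].
HN type (ℓ=6): μ^(1)=20; μ^(2)=7/2; μ^(3)=5/3; μ^(4)=-2; μ^(5)=-13; μ^(6)=-35

((0, 2, 0, 0); (0, 1, 1, 0); (0, 1, 1, 1); (0, 0, 0, 2); (0, 0, 1, 0); (1, 0, 0, 0))


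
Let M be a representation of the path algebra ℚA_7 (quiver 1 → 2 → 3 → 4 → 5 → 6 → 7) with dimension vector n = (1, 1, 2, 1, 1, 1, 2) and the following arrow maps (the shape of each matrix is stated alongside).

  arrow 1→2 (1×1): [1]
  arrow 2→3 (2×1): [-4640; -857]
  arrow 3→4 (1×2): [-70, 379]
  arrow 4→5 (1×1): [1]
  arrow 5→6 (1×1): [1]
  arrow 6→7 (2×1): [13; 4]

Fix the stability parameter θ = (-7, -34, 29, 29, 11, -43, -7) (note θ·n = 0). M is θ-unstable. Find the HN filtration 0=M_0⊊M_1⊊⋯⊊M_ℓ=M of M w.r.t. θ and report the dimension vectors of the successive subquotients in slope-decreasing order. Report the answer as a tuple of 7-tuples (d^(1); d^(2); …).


Interval decomposition of M: I[1,7], I[3,3], I[7,7].
HN type (ℓ=4): μ^(1)=29; μ^(2)=19/5; μ^(3)=-7; μ^(4)=-41/2

((0, 0, 1, 0, 0, 0, 0); (0, 0, 1, 1, 1, 1, 1); (0, 0, 0, 0, 0, 0, 1); (1, 1, 0, 0, 0, 0, 0))


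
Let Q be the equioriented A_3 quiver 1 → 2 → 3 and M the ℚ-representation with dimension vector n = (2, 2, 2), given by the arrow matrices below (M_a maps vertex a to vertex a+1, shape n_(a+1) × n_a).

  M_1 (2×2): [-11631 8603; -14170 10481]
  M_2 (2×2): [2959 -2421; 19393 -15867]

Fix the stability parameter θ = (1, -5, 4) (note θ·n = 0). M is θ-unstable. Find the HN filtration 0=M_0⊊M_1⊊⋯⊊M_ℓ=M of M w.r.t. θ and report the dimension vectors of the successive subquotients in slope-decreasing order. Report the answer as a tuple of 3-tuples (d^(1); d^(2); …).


Barcode: M ≅ I[1,2], I[1,3], I[3,3]. HN layers by μ_θ (2 steps, strictly decreasing):
  μ^(1)=4; μ^(2)=-2

((0, 0, 2); (2, 2, 0))


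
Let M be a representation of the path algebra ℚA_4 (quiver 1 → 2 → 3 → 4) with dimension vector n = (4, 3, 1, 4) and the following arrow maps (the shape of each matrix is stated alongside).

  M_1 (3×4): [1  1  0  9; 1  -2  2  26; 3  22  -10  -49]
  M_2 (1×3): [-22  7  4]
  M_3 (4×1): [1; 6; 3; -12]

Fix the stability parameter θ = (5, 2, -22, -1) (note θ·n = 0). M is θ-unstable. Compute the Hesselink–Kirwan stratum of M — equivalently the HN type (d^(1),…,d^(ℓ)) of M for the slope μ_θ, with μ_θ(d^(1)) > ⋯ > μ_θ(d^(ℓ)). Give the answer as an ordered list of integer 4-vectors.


Interval decomposition of M: I[1,1], I[1,2]^2, I[1,4], I[4,4]^3.
HN type (ℓ=4): μ^(1)=5; μ^(2)=7/2; μ^(3)=-1; μ^(4)=-5

((1, 0, 0, 0); (2, 2, 0, 0); (0, 0, 0, 4); (1, 1, 1, 0))


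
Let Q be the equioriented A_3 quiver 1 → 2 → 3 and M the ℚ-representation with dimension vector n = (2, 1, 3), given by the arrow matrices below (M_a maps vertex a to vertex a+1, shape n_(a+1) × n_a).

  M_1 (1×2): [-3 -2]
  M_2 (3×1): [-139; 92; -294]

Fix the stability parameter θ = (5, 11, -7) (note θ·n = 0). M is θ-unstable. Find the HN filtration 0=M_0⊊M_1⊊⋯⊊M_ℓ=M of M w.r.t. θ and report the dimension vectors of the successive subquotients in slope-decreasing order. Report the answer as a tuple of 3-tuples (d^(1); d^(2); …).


Via rank(M_{q-1}∘⋯∘M_p): M ≅ I[1,1], I[1,3], I[3,3]^2.
μ_θ-semistable layers: μ^(1)=5; μ^(2)=3; μ^(3)=-7

((1, 0, 0); (1, 1, 1); (0, 0, 2))


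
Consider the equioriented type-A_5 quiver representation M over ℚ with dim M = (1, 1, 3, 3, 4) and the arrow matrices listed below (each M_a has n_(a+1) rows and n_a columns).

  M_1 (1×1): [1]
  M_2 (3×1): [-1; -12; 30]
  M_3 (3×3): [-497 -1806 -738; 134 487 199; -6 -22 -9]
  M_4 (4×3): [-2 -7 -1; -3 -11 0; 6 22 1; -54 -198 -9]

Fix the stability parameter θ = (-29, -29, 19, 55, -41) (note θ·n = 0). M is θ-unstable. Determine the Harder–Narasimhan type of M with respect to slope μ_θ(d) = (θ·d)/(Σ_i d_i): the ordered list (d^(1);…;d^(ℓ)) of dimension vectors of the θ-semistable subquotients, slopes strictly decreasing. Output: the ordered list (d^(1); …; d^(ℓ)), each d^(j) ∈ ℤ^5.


Via rank(M_{q-1}∘⋯∘M_p): M ≅ I[1,5], I[3,5]^2, I[5,5].
μ_θ-semistable layers: μ^(1)=11; μ^(2)=-29; μ^(3)=-41

((0, 0, 3, 3, 3); (1, 1, 0, 0, 0); (0, 0, 0, 0, 1))


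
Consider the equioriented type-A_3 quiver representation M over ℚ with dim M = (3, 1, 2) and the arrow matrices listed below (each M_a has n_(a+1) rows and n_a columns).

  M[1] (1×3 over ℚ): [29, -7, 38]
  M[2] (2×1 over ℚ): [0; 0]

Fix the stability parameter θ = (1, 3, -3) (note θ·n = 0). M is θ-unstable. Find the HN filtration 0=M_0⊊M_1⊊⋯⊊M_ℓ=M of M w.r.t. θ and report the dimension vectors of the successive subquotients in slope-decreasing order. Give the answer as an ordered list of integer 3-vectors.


Via rank(M_{q-1}∘⋯∘M_p): M ≅ I[1,1]^2, I[1,2], I[3,3]^2.
μ_θ-semistable layers: μ^(1)=3; μ^(2)=1; μ^(3)=-3

((0, 1, 0); (3, 0, 0); (0, 0, 2))


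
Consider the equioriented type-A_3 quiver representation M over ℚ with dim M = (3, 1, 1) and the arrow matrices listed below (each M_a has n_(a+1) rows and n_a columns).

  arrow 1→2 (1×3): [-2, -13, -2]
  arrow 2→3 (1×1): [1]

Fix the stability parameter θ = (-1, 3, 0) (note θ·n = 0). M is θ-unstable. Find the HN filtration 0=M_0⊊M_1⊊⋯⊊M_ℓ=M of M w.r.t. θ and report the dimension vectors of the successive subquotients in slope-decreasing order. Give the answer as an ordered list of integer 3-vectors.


Via rank(M_{q-1}∘⋯∘M_p): M ≅ I[1,1]^2, I[1,3].
μ_θ-semistable layers: μ^(1)=3/2; μ^(2)=-1

((0, 1, 1); (3, 0, 0))


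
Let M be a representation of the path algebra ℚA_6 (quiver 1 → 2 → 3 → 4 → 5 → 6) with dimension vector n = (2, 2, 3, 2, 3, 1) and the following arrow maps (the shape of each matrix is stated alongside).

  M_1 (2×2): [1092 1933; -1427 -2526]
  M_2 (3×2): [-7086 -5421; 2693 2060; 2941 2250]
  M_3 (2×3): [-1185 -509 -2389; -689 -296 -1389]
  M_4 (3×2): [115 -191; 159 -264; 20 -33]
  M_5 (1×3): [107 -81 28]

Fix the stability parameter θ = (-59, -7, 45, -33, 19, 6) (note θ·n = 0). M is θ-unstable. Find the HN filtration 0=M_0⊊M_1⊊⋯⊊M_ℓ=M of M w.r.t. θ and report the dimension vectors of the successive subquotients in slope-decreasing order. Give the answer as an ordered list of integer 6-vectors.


Interval decomposition of M: I[1,5], I[1,6], I[3,3], I[5,5].
HN type (ℓ=6): μ^(1)=45; μ^(2)=19; μ^(3)=25/2; μ^(4)=6; μ^(5)=-7; μ^(6)=-59

((0, 0, 1, 0, 0, 0); (0, 0, 0, 0, 2, 0); (0, 0, 0, 0, 1, 1); (0, 0, 2, 2, 0, 0); (0, 2, 0, 0, 0, 0); (2, 0, 0, 0, 0, 0))


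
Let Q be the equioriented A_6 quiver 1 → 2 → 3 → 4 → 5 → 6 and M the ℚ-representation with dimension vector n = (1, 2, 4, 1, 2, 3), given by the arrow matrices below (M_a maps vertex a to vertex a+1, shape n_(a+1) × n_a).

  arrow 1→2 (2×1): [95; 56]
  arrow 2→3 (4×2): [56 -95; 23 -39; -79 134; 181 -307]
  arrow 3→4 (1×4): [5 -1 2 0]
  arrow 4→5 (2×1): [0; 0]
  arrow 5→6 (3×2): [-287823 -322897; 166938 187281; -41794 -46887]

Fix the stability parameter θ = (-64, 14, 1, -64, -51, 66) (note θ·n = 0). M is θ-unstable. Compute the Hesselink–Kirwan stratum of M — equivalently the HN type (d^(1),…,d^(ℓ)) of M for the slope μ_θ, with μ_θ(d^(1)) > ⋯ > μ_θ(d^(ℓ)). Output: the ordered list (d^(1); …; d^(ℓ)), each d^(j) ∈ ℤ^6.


Interval decomposition of M: I[1,4], I[2,3], I[3,3]^2, I[5,6]^2, I[6,6].
HN type (ℓ=6): μ^(1)=66; μ^(2)=15/2; μ^(3)=1; μ^(4)=-49/3; μ^(5)=-51; μ^(6)=-64

((0, 0, 0, 0, 0, 3); (0, 1, 1, 0, 0, 0); (0, 0, 2, 0, 0, 0); (0, 1, 1, 1, 0, 0); (0, 0, 0, 0, 2, 0); (1, 0, 0, 0, 0, 0))


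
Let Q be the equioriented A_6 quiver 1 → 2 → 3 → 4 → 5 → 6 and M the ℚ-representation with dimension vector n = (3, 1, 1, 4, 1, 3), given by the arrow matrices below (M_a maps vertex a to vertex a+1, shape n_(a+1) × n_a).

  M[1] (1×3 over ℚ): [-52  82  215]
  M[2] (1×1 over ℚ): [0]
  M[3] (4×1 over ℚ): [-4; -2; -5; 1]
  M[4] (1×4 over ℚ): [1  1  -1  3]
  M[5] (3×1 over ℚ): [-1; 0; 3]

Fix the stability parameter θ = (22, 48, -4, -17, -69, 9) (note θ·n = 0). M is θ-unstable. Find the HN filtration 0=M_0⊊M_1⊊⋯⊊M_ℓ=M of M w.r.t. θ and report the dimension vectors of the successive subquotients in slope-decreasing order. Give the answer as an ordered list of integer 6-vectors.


Barcode: M ≅ I[1,1]^2, I[1,2], I[3,6], I[4,4]^3, I[6,6]^2. HN layers by μ_θ (5 steps, strictly decreasing):
  μ^(1)=48; μ^(2)=22; μ^(3)=9; μ^(4)=-17; μ^(5)=-30

((0, 1, 0, 0, 0, 0); (3, 0, 0, 0, 0, 0); (0, 0, 0, 0, 0, 3); (0, 0, 0, 3, 0, 0); (0, 0, 1, 1, 1, 0))


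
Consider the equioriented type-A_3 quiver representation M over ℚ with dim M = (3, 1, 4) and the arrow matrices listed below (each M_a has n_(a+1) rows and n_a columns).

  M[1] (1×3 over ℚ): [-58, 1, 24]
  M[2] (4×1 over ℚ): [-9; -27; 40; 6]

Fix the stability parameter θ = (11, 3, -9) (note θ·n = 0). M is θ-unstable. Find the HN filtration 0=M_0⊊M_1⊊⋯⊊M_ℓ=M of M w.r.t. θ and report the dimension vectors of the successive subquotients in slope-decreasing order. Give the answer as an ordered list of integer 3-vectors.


Barcode: M ≅ I[1,1]^2, I[1,3], I[3,3]^3. HN layers by μ_θ (3 steps, strictly decreasing):
  μ^(1)=11; μ^(2)=5/3; μ^(3)=-9

((2, 0, 0); (1, 1, 1); (0, 0, 3))


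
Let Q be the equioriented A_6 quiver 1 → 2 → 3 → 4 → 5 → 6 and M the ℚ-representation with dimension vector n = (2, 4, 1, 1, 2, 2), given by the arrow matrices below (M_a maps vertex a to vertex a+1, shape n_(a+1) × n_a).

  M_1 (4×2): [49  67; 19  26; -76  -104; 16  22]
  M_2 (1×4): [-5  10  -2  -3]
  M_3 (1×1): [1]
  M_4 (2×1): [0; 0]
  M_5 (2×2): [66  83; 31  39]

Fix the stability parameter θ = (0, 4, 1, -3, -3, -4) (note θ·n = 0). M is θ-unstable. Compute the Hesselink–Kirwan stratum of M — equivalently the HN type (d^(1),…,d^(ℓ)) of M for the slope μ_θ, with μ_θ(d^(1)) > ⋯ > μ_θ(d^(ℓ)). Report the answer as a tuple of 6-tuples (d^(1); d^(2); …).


Via rank(M_{q-1}∘⋯∘M_p): M ≅ I[1,2], I[1,4], I[2,2]^2, I[5,6]^2.
μ_θ-semistable layers: μ^(1)=4; μ^(2)=2/3; μ^(3)=0; μ^(4)=-7/2

((0, 3, 0, 0, 0, 0); (0, 1, 1, 1, 0, 0); (2, 0, 0, 0, 0, 0); (0, 0, 0, 0, 2, 2))


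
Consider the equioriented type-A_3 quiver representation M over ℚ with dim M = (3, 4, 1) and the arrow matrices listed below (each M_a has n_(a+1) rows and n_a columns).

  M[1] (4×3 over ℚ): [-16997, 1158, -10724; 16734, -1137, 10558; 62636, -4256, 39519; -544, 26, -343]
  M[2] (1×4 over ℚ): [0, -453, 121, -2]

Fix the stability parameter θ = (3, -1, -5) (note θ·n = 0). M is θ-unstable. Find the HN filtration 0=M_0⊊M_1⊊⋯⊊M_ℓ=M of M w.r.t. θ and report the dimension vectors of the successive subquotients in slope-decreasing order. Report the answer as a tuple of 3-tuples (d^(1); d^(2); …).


Interval decomposition of M: I[1,2]^2, I[1,3], I[2,2].
HN type (ℓ=2): μ^(1)=1; μ^(2)=-1

((2, 2, 0); (1, 2, 1))


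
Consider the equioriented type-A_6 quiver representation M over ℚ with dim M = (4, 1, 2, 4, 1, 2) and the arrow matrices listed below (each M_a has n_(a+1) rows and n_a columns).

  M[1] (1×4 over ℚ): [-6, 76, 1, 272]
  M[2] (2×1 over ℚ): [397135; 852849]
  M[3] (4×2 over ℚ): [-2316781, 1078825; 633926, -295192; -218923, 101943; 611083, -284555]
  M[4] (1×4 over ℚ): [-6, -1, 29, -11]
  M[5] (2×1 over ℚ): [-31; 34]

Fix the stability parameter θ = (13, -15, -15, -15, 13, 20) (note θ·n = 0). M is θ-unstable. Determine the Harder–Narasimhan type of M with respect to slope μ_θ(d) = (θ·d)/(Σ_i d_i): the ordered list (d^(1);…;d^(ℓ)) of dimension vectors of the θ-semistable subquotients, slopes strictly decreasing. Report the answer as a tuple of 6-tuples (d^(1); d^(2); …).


Interval decomposition of M: I[1,1]^3, I[1,6], I[3,4], I[4,4]^2, I[6,6].
HN type (ℓ=4): μ^(1)=20; μ^(2)=13; μ^(3)=-8; μ^(4)=-15

((0, 0, 0, 0, 0, 2); (3, 0, 0, 0, 1, 0); (1, 1, 1, 1, 0, 0); (0, 0, 1, 3, 0, 0))


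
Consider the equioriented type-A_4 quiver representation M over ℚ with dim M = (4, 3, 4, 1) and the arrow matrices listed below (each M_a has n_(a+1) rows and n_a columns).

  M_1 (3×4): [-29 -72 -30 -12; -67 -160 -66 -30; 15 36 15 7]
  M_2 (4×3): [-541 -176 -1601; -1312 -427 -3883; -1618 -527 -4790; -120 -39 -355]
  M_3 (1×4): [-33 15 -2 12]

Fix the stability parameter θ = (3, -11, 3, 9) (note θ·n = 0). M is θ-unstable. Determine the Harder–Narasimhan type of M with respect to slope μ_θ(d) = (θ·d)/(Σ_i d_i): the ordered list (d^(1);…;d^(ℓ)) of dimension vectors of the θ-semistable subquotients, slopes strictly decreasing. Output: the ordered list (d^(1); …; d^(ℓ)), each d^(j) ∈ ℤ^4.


Interval decomposition of M: I[1,1], I[1,3]^2, I[1,4], I[3,3].
HN type (ℓ=3): μ^(1)=9; μ^(2)=3; μ^(3)=-4

((0, 0, 0, 1); (1, 0, 4, 0); (3, 3, 0, 0))


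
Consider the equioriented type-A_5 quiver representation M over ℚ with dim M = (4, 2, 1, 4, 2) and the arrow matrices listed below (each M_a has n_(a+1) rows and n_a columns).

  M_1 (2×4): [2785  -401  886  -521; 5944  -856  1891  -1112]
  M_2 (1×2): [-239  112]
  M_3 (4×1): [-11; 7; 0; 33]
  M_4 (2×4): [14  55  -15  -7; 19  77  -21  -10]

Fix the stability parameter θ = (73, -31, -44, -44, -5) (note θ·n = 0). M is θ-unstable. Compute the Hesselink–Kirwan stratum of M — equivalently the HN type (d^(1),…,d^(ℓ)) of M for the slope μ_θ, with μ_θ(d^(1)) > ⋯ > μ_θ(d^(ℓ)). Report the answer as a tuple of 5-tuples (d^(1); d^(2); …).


Interval decomposition of M: I[1,1]^2, I[1,2], I[1,4], I[4,4], I[4,5]^2.
HN type (ℓ=5): μ^(1)=73; μ^(2)=21; μ^(3)=-5; μ^(4)=-23/2; μ^(5)=-44

((2, 0, 0, 0, 0); (1, 1, 0, 0, 0); (0, 0, 0, 0, 2); (1, 1, 1, 1, 0); (0, 0, 0, 3, 0))


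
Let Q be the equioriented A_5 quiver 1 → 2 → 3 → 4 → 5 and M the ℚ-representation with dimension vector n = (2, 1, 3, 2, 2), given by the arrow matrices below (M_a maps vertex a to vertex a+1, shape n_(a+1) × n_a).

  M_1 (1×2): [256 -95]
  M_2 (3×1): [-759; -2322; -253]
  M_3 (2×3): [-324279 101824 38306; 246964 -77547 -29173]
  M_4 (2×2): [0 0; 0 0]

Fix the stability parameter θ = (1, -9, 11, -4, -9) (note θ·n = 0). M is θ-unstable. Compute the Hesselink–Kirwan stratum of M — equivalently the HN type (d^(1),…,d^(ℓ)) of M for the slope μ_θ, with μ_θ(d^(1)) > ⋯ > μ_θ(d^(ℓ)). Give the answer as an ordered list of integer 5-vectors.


Barcode: M ≅ I[1,1], I[1,4], I[3,3], I[3,4], I[5,5]^2. HN layers by μ_θ (5 steps, strictly decreasing):
  μ^(1)=11; μ^(2)=7/2; μ^(3)=1; μ^(4)=-4; μ^(5)=-9

((0, 0, 1, 0, 0); (0, 0, 2, 2, 0); (1, 0, 0, 0, 0); (1, 1, 0, 0, 0); (0, 0, 0, 0, 2))


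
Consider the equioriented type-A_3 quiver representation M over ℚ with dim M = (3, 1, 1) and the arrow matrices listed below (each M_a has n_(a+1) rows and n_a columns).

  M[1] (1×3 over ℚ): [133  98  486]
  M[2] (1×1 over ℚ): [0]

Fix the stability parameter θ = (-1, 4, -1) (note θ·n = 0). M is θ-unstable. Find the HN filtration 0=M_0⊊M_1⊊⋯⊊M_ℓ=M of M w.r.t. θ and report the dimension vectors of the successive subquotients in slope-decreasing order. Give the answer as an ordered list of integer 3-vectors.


Interval decomposition of M: I[1,1]^2, I[1,2], I[3,3].
HN type (ℓ=2): μ^(1)=4; μ^(2)=-1

((0, 1, 0); (3, 0, 1))


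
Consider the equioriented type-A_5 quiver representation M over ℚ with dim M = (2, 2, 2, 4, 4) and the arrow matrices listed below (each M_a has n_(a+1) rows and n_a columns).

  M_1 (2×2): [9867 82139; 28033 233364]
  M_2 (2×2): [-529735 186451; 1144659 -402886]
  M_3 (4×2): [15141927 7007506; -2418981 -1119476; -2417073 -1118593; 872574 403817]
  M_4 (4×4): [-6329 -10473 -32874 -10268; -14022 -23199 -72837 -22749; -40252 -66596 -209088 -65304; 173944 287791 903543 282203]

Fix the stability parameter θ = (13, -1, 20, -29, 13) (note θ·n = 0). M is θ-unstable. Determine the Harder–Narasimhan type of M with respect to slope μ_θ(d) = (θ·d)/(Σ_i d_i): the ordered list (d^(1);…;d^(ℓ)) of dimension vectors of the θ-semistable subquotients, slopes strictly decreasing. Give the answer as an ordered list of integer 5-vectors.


Via rank(M_{q-1}∘⋯∘M_p): M ≅ I[1,4]^2, I[4,5]^2, I[5,5]^2.
μ_θ-semistable layers: μ^(1)=13; μ^(2)=3/4; μ^(3)=-29

((0, 0, 0, 0, 4); (2, 2, 2, 2, 0); (0, 0, 0, 2, 0))


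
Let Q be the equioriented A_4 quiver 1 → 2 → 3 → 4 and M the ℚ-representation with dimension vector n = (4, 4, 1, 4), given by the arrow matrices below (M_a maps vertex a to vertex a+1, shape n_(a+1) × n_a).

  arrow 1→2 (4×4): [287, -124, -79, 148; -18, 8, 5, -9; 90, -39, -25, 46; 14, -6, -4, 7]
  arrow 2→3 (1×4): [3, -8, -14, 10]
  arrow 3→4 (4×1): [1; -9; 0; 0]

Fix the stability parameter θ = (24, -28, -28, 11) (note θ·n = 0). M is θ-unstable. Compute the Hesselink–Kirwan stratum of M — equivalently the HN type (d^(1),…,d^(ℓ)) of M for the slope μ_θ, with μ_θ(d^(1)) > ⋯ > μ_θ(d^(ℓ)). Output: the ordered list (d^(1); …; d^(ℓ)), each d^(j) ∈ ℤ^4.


Via rank(M_{q-1}∘⋯∘M_p): M ≅ I[1,2]^3, I[1,4], I[4,4]^3.
μ_θ-semistable layers: μ^(1)=11; μ^(2)=-2; μ^(3)=-32/3

((0, 0, 0, 4); (3, 3, 0, 0); (1, 1, 1, 0))


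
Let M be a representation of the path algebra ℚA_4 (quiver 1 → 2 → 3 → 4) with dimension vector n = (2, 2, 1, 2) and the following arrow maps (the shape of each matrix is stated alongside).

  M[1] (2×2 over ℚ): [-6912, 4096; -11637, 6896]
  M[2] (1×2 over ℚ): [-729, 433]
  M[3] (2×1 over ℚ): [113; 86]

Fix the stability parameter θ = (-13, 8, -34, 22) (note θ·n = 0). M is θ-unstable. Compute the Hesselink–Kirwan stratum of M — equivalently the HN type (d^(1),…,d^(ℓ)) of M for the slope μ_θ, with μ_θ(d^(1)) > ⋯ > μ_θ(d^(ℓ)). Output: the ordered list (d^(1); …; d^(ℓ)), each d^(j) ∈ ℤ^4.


Barcode: M ≅ I[1,1], I[1,4], I[2,2], I[4,4]. HN layers by μ_θ (3 steps, strictly decreasing):
  μ^(1)=22; μ^(2)=8; μ^(3)=-13

((0, 0, 0, 2); (0, 1, 0, 0); (2, 1, 1, 0))


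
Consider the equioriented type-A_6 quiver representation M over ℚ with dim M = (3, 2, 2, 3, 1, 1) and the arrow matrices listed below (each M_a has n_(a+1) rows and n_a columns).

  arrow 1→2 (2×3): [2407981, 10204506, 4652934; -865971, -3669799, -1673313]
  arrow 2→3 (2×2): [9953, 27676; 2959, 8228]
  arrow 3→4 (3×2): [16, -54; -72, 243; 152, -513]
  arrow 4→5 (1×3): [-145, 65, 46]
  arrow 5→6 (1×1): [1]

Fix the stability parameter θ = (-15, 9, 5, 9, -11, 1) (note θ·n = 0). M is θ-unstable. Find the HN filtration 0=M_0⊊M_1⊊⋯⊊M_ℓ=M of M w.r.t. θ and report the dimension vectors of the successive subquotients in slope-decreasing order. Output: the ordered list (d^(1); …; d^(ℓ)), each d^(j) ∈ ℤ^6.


Interval decomposition of M: I[1,1], I[1,2], I[1,6], I[3,3], I[4,4]^2.
HN type (ℓ=4): μ^(1)=9; μ^(2)=5; μ^(3)=13/5; μ^(4)=-15

((0, 1, 0, 2, 0, 0); (0, 0, 1, 0, 0, 0); (0, 1, 1, 1, 1, 1); (3, 0, 0, 0, 0, 0))


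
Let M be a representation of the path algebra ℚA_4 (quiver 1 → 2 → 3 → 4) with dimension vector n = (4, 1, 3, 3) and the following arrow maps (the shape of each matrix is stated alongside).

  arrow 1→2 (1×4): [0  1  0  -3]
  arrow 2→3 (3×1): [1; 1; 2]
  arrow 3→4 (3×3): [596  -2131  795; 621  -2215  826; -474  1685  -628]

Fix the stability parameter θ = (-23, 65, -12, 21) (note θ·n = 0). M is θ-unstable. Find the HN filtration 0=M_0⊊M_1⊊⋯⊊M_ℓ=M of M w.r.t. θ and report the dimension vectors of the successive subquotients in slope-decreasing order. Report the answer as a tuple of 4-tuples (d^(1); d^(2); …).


Via rank(M_{q-1}∘⋯∘M_p): M ≅ I[1,1]^3, I[1,4], I[3,4]^2.
μ_θ-semistable layers: μ^(1)=74/3; μ^(2)=21; μ^(3)=-12; μ^(4)=-23

((0, 1, 1, 1); (0, 0, 0, 2); (0, 0, 2, 0); (4, 0, 0, 0))


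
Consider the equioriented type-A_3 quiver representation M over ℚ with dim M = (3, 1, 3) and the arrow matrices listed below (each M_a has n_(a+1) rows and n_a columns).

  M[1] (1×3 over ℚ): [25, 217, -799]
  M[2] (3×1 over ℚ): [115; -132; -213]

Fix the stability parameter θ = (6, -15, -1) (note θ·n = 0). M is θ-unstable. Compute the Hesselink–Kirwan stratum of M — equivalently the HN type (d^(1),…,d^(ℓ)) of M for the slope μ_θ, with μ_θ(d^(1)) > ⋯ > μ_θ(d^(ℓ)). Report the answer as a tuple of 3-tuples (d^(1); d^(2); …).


Barcode: M ≅ I[1,1]^2, I[1,3], I[3,3]^2. HN layers by μ_θ (3 steps, strictly decreasing):
  μ^(1)=6; μ^(2)=-1; μ^(3)=-9/2

((2, 0, 0); (0, 0, 3); (1, 1, 0))


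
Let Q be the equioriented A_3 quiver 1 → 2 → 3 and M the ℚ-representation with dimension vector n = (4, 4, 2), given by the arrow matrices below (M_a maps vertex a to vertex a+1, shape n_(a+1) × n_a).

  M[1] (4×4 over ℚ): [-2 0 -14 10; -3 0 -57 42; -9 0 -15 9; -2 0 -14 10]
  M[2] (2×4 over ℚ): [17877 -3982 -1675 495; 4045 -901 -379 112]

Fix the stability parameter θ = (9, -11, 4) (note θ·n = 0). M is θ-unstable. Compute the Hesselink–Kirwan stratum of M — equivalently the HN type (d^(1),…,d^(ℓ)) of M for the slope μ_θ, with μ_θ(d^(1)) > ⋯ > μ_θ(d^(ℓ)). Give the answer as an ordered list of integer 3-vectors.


Barcode: M ≅ I[1,1]^2, I[1,3]^2, I[2,2]^2. HN layers by μ_θ (4 steps, strictly decreasing):
  μ^(1)=9; μ^(2)=4; μ^(3)=-1; μ^(4)=-11

((2, 0, 0); (0, 0, 2); (2, 2, 0); (0, 2, 0))


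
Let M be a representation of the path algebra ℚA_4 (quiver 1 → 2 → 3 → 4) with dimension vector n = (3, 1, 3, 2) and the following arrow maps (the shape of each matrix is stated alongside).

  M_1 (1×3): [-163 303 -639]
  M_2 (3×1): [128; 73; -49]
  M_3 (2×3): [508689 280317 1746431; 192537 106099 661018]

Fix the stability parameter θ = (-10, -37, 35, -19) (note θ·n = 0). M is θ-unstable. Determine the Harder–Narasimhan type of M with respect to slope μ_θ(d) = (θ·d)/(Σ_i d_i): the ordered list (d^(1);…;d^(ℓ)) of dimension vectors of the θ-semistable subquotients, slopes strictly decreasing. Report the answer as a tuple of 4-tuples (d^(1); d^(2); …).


Barcode: M ≅ I[1,1]^2, I[1,4], I[3,3], I[3,4]. HN layers by μ_θ (4 steps, strictly decreasing):
  μ^(1)=35; μ^(2)=8; μ^(3)=-10; μ^(4)=-47/2

((0, 0, 1, 0); (0, 0, 2, 2); (2, 0, 0, 0); (1, 1, 0, 0))


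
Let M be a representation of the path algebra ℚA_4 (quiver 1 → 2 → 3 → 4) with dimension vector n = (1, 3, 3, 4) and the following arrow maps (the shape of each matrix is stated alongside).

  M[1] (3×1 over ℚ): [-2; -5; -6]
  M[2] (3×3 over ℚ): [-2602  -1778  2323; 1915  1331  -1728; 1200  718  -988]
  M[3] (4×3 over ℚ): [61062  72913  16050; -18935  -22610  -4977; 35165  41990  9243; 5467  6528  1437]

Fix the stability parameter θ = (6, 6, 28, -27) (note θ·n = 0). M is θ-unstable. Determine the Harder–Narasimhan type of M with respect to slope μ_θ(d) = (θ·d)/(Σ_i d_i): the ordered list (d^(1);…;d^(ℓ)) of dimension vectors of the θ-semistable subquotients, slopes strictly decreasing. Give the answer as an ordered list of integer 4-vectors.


Barcode: M ≅ I[1,4], I[2,3], I[2,4], I[4,4]^2. HN layers by μ_θ (5 steps, strictly decreasing):
  μ^(1)=28; μ^(2)=6; μ^(3)=13/4; μ^(4)=7/3; μ^(5)=-27

((0, 0, 1, 0); (0, 1, 0, 0); (1, 1, 1, 1); (0, 1, 1, 1); (0, 0, 0, 2))


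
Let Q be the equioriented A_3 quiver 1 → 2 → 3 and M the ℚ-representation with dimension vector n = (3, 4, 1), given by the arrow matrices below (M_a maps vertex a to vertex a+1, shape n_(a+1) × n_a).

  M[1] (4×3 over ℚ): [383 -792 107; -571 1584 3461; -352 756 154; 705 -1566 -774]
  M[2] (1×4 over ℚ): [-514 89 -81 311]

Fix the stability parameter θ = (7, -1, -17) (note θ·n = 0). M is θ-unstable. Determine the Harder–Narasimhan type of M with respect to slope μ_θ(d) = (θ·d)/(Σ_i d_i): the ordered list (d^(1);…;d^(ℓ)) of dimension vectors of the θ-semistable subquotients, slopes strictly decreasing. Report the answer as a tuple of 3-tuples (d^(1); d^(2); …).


Barcode: M ≅ I[1,1], I[1,2], I[1,3], I[2,2]^2. HN layers by μ_θ (4 steps, strictly decreasing):
  μ^(1)=7; μ^(2)=3; μ^(3)=-1; μ^(4)=-11/3

((1, 0, 0); (1, 1, 0); (0, 2, 0); (1, 1, 1))


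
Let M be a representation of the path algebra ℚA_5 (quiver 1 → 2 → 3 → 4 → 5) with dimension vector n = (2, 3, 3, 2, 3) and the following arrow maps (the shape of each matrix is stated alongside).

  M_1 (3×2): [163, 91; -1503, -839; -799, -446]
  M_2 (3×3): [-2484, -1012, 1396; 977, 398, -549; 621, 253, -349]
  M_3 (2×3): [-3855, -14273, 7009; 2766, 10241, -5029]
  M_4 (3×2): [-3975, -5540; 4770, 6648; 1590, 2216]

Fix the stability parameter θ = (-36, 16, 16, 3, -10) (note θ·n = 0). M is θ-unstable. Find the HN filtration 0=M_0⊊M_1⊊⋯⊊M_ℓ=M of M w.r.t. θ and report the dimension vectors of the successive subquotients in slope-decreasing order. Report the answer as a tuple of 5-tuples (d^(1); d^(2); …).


Interval decomposition of M: I[1,3], I[1,5], I[2,2], I[3,4], I[5,5]^2.
HN type (ℓ=5): μ^(1)=16; μ^(2)=19/2; μ^(3)=25/4; μ^(4)=-10; μ^(5)=-36

((0, 2, 1, 0, 0); (0, 0, 1, 1, 0); (0, 1, 1, 1, 1); (0, 0, 0, 0, 2); (2, 0, 0, 0, 0))


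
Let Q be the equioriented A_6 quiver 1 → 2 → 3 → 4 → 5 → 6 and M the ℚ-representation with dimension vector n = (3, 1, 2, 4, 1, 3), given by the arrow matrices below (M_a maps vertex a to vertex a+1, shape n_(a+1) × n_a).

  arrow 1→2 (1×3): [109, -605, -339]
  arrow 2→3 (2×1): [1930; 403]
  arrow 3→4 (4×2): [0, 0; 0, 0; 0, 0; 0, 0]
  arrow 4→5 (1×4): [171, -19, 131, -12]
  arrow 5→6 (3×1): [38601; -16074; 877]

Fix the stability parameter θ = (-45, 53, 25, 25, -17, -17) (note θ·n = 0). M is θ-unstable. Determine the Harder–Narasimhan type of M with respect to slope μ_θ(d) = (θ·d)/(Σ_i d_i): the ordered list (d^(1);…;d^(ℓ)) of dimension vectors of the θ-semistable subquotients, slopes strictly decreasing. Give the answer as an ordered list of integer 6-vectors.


Barcode: M ≅ I[1,1]^2, I[1,3], I[3,3], I[4,4]^3, I[4,6], I[6,6]^2. HN layers by μ_θ (5 steps, strictly decreasing):
  μ^(1)=39; μ^(2)=25; μ^(3)=-3; μ^(4)=-17; μ^(5)=-45

((0, 1, 1, 0, 0, 0); (0, 0, 1, 3, 0, 0); (0, 0, 0, 1, 1, 1); (0, 0, 0, 0, 0, 2); (3, 0, 0, 0, 0, 0))


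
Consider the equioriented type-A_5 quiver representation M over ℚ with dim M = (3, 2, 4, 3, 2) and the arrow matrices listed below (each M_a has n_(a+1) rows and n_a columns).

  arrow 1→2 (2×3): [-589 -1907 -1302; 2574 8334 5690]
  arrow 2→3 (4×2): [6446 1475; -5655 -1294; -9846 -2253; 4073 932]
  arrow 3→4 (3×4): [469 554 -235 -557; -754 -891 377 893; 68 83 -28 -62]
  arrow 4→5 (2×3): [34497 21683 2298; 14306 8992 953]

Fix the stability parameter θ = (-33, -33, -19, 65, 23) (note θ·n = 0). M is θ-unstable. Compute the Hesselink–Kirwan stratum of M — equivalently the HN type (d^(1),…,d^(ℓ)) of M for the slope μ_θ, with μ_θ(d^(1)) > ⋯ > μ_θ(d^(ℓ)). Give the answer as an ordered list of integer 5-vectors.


Barcode: M ≅ I[1,1], I[1,5]^2, I[3,3], I[3,4]. HN layers by μ_θ (4 steps, strictly decreasing):
  μ^(1)=65; μ^(2)=44; μ^(3)=-19; μ^(4)=-33

((0, 0, 0, 1, 0); (0, 0, 0, 2, 2); (0, 0, 4, 0, 0); (3, 2, 0, 0, 0))


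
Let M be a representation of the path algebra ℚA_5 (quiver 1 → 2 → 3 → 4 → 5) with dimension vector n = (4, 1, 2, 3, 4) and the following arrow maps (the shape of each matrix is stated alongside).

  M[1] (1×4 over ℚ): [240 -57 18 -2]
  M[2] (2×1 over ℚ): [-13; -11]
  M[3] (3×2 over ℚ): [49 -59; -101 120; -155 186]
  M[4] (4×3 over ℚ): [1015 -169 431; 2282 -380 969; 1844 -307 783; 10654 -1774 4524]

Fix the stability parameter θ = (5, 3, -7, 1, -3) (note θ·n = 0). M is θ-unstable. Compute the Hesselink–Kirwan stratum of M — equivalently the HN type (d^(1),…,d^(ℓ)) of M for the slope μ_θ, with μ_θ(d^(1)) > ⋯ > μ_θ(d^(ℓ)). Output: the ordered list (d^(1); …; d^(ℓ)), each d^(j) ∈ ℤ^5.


Via rank(M_{q-1}∘⋯∘M_p): M ≅ I[1,1]^3, I[1,5], I[3,5], I[4,5], I[5,5].
μ_θ-semistable layers: μ^(1)=5; μ^(2)=-1/5; μ^(3)=-1; μ^(4)=-3; μ^(5)=-7

((3, 0, 0, 0, 0); (1, 1, 1, 1, 1); (0, 0, 0, 2, 2); (0, 0, 0, 0, 1); (0, 0, 1, 0, 0))


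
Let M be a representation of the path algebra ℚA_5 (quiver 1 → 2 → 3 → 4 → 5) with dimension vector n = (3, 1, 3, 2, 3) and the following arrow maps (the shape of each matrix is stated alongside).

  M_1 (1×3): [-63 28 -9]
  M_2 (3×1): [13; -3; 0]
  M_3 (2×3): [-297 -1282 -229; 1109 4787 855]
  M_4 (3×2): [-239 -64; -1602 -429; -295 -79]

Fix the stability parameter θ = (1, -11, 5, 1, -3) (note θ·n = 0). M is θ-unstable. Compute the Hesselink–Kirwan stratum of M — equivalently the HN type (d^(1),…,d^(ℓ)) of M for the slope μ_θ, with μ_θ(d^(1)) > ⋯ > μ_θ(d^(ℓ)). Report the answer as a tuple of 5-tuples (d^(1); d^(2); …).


Via rank(M_{q-1}∘⋯∘M_p): M ≅ I[1,1]^2, I[1,5], I[3,3], I[3,5], I[5,5].
μ_θ-semistable layers: μ^(1)=5; μ^(2)=1; μ^(3)=-3; μ^(4)=-5

((0, 0, 1, 0, 0); (2, 0, 2, 2, 2); (0, 0, 0, 0, 1); (1, 1, 0, 0, 0))


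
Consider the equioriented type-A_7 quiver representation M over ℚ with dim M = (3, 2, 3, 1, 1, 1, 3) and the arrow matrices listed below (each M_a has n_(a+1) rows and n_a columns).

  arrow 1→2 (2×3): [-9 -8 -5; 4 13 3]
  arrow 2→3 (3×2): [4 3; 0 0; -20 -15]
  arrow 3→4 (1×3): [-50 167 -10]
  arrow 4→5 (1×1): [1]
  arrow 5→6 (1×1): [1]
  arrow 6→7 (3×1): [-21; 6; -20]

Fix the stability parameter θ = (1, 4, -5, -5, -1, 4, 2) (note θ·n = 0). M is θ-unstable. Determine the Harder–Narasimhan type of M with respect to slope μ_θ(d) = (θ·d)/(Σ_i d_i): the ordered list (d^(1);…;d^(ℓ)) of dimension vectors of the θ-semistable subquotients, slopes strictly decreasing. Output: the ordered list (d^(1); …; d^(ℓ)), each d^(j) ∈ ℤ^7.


Barcode: M ≅ I[1,1], I[1,2], I[1,3], I[3,3], I[3,7], I[7,7]^2. HN layers by μ_θ (7 steps, strictly decreasing):
  μ^(1)=4; μ^(2)=3; μ^(3)=2; μ^(4)=1; μ^(5)=0; μ^(6)=-1; μ^(7)=-5

((0, 1, 0, 0, 0, 0, 0); (0, 0, 0, 0, 0, 1, 1); (0, 0, 0, 0, 0, 0, 2); (2, 0, 0, 0, 0, 0, 0); (1, 1, 1, 0, 0, 0, 0); (0, 0, 0, 0, 1, 0, 0); (0, 0, 2, 1, 0, 0, 0))


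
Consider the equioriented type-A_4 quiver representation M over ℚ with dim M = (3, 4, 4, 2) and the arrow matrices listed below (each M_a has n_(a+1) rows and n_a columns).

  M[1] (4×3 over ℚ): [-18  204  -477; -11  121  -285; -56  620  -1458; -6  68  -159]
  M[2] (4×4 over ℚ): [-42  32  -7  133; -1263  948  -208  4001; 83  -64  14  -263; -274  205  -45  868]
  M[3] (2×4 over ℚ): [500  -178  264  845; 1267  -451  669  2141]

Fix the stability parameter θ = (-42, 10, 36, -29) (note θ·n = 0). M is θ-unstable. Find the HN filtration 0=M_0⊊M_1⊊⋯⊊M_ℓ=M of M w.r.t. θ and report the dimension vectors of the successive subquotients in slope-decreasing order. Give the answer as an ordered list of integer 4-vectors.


Via rank(M_{q-1}∘⋯∘M_p): M ≅ I[1,1], I[1,4]^2, I[2,2], I[2,3], I[3,3].
μ_θ-semistable layers: μ^(1)=36; μ^(2)=10; μ^(3)=17/3; μ^(4)=-42

((0, 0, 2, 0); (0, 2, 0, 0); (0, 2, 2, 2); (3, 0, 0, 0))


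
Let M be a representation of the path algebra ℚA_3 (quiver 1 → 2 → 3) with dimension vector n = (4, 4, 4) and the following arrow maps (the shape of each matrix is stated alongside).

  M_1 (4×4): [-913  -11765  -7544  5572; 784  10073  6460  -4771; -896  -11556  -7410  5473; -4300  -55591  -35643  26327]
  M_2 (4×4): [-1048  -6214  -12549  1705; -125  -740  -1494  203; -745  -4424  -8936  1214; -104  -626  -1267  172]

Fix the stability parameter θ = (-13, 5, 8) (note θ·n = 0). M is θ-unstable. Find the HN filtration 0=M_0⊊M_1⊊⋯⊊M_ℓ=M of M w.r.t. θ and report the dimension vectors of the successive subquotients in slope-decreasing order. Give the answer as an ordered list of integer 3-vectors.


Via rank(M_{q-1}∘⋯∘M_p): M ≅ I[1,2], I[1,3]^3, I[3,3].
μ_θ-semistable layers: μ^(1)=8; μ^(2)=5; μ^(3)=-13

((0, 0, 4); (0, 4, 0); (4, 0, 0))


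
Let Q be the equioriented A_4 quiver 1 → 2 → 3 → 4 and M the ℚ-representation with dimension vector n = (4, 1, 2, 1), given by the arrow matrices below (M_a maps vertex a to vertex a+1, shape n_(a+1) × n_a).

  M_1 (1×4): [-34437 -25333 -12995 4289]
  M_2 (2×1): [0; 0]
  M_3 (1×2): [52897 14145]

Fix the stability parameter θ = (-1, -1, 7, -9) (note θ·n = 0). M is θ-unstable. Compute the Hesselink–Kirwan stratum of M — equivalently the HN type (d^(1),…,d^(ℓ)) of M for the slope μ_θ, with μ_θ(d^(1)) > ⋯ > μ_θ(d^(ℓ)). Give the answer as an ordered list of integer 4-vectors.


Via rank(M_{q-1}∘⋯∘M_p): M ≅ I[1,1]^3, I[1,2], I[3,3], I[3,4].
μ_θ-semistable layers: μ^(1)=7; μ^(2)=-1

((0, 0, 1, 0); (4, 1, 1, 1))


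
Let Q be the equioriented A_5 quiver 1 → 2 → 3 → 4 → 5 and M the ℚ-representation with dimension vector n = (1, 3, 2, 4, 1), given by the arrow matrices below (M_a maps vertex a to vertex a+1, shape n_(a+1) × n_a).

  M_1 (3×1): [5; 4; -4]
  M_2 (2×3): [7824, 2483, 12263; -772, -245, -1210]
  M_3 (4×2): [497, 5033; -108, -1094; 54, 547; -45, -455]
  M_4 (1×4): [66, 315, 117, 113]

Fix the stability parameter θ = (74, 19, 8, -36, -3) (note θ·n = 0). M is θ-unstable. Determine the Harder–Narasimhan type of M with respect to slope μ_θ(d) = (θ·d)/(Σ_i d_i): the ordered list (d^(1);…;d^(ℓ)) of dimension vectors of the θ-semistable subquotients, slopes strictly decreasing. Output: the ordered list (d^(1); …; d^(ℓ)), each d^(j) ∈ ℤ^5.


Barcode: M ≅ I[1,2], I[2,4], I[2,5], I[4,4]^2. HN layers by μ_θ (3 steps, strictly decreasing):
  μ^(1)=93/2; μ^(2)=-3; μ^(3)=-36

((1, 1, 0, 0, 0); (0, 2, 2, 2, 1); (0, 0, 0, 2, 0))


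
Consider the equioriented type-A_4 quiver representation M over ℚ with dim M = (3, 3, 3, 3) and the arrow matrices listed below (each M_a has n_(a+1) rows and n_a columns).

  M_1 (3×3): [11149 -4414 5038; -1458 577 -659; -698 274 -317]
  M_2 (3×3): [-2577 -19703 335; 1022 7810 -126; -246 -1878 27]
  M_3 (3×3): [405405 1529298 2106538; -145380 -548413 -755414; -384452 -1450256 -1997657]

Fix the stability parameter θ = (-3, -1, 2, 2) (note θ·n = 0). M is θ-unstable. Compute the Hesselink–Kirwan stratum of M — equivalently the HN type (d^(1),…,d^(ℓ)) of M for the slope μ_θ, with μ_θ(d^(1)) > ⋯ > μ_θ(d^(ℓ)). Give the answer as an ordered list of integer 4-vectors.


Interval decomposition of M: I[1,2], I[1,4]^2, I[3,4].
HN type (ℓ=3): μ^(1)=2; μ^(2)=-1; μ^(3)=-3

((0, 0, 3, 3); (0, 3, 0, 0); (3, 0, 0, 0))


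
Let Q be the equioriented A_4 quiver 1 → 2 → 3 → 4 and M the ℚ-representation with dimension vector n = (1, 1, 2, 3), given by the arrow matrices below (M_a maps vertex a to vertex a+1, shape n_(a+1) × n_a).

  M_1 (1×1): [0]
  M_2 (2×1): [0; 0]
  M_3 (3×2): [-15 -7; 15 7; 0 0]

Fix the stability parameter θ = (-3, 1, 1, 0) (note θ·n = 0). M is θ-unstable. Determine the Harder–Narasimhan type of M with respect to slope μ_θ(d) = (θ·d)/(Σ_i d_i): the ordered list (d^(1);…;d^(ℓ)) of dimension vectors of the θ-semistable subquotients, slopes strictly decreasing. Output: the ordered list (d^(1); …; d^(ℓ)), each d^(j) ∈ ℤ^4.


Interval decomposition of M: I[1,1], I[2,2], I[3,3], I[3,4], I[4,4]^2.
HN type (ℓ=4): μ^(1)=1; μ^(2)=1/2; μ^(3)=0; μ^(4)=-3

((0, 1, 1, 0); (0, 0, 1, 1); (0, 0, 0, 2); (1, 0, 0, 0))


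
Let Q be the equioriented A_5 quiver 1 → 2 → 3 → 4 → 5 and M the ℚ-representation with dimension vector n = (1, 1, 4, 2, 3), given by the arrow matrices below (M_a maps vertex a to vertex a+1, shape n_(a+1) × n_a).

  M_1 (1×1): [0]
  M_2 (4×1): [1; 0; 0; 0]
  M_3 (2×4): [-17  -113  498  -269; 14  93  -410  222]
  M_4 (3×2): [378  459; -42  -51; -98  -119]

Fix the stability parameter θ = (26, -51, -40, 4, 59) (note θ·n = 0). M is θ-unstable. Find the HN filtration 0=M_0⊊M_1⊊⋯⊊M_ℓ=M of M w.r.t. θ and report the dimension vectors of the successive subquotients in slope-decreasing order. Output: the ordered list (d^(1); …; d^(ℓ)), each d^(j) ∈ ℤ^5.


Via rank(M_{q-1}∘⋯∘M_p): M ≅ I[1,1], I[2,4], I[3,3]^2, I[3,5], I[5,5]^2.
μ_θ-semistable layers: μ^(1)=59; μ^(2)=26; μ^(3)=4; μ^(4)=-40; μ^(5)=-51

((0, 0, 0, 0, 3); (1, 0, 0, 0, 0); (0, 0, 0, 2, 0); (0, 0, 4, 0, 0); (0, 1, 0, 0, 0))


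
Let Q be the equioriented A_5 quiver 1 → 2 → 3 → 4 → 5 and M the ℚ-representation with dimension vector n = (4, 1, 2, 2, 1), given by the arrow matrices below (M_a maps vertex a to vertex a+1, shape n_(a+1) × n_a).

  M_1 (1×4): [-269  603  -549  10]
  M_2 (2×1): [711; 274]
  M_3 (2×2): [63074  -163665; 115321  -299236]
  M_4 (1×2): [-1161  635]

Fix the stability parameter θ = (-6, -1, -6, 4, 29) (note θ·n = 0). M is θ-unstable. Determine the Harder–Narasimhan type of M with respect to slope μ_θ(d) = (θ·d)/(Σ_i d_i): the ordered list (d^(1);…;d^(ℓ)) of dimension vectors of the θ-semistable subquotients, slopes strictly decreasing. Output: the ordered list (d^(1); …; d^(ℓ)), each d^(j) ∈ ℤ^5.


Barcode: M ≅ I[1,1]^3, I[1,5], I[3,4]. HN layers by μ_θ (4 steps, strictly decreasing):
  μ^(1)=29; μ^(2)=4; μ^(3)=-7/2; μ^(4)=-6

((0, 0, 0, 0, 1); (0, 0, 0, 2, 0); (0, 1, 1, 0, 0); (4, 0, 1, 0, 0))


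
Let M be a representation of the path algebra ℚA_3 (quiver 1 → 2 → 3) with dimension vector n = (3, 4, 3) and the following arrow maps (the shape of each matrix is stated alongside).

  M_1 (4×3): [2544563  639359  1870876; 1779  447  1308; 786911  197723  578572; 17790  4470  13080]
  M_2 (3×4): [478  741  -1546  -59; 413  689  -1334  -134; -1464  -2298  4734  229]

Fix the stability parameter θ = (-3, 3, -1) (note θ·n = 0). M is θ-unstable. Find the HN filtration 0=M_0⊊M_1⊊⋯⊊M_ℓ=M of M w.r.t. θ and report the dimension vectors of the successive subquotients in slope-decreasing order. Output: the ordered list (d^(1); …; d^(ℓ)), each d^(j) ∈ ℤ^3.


Barcode: M ≅ I[1,1]^2, I[1,3], I[2,2], I[2,3]^2. HN layers by μ_θ (3 steps, strictly decreasing):
  μ^(1)=3; μ^(2)=1; μ^(3)=-3

((0, 1, 0); (0, 3, 3); (3, 0, 0))


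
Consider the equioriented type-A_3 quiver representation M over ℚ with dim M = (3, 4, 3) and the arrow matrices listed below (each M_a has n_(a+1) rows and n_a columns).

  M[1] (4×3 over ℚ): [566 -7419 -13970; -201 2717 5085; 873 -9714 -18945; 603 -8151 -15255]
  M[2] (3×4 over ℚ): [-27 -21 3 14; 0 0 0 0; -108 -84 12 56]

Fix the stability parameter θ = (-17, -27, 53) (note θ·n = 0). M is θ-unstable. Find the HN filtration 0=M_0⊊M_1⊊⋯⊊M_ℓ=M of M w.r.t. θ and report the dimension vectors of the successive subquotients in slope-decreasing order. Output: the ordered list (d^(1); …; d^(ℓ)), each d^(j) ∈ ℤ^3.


Interval decomposition of M: I[1,1], I[1,2]^2, I[2,2], I[2,3], I[3,3]^2.
HN type (ℓ=4): μ^(1)=53; μ^(2)=-17; μ^(3)=-22; μ^(4)=-27

((0, 0, 3); (1, 0, 0); (2, 2, 0); (0, 2, 0))
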